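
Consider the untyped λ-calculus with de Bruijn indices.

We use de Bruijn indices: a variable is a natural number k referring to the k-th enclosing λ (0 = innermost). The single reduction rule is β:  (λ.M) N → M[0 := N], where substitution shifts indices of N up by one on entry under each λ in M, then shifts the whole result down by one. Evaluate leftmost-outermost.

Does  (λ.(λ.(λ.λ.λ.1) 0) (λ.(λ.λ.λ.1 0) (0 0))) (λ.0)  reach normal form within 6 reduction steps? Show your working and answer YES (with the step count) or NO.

Answer: YES — reaches normal form λ.λ.1 in 3 ≤ 6 steps

Reduction:
  start: (λ.(λ.(λ.λ.λ.1) 0) (λ.(λ.λ.λ.1 0) (0 0))) (λ.0)
  →1  (λ.(λ.λ.λ.1) 0) (λ.(λ.λ.λ.1 0) (0 0))
  →2  (λ.λ.λ.1) (λ.(λ.λ.λ.1 0) (0 0))
  →3  λ.λ.1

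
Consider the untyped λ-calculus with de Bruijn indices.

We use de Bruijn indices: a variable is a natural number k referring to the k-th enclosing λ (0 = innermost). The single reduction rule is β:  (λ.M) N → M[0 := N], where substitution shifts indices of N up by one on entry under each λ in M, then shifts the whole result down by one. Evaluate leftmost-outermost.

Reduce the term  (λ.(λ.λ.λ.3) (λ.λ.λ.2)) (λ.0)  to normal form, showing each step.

Answer: normal form = λ.λ.λ.0  (in 2 steps)

Reduction:
  start: (λ.(λ.λ.λ.3) (λ.λ.λ.2)) (λ.0)
  →1  (λ.λ.λ.λ.0) (λ.λ.λ.2)
  →2  λ.λ.λ.0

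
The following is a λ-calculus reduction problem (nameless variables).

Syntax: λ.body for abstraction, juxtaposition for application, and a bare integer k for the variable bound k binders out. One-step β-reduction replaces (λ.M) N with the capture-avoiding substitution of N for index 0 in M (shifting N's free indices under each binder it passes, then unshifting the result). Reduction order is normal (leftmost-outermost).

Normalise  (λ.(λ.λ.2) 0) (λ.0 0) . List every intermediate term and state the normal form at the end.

Answer: normal form = λ.λ.0 0  (in 2 steps)

Reduction:
  start: (λ.(λ.λ.2) 0) (λ.0 0)
  step 1: (λ.λ.λ.0 0) (λ.0 0)
  step 2: λ.λ.0 0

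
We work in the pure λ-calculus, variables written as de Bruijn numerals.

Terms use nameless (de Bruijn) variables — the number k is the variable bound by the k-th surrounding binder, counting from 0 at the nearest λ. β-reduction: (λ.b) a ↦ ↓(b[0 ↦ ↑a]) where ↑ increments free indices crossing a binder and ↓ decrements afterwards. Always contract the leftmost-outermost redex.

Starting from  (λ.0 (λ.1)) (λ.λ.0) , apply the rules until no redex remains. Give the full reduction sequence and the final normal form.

Answer: normal form = λ.0  (in 2 steps)

Working:
  start: (λ.0 (λ.1)) (λ.λ.0)
  step 1: (λ.λ.0) (λ.λ.λ.0)
  step 2: λ.0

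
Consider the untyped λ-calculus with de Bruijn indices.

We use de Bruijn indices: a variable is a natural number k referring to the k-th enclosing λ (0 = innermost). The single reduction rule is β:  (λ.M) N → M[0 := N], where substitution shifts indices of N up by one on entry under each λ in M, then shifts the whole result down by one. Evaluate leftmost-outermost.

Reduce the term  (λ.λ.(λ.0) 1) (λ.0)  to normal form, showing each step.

Answer: normal form = λ.λ.0  (in 2 steps)

Reduction:
  start: (λ.λ.(λ.0) 1) (λ.0)
  step 1: λ.(λ.0) (λ.0)
  step 2: λ.λ.0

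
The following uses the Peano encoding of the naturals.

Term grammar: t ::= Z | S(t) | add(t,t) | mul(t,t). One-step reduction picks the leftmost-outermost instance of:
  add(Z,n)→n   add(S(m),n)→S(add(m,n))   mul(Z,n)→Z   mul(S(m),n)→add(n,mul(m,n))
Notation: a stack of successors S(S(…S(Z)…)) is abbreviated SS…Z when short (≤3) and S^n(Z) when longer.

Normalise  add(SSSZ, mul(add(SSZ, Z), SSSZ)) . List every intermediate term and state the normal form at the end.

Answer: normal form = S^9(Z)  (in 18 steps)

Derivation:
  start: add(SSSZ, mul(add(SSZ, Z), SSSZ))
  step 1: S(add(SSZ, mul(add(SSZ, Z), SSSZ)))
  step 2: S(S(add(SZ, mul(add(SSZ, Z), SSSZ))))
  step 3: S(S(S(add(Z, mul(add(SSZ, Z), SSSZ)))))
  step 4: S(S(S(mul(add(SSZ, Z), SSSZ))))
  step 5: S(S(S(mul(S(add(SZ, Z)), SSSZ))))
  step 6: S(S(S(add(SSSZ, mul(add(SZ, Z), SSSZ)))))
  step 7: S(S(S(S(add(SSZ, mul(add(SZ, Z), SSSZ))))))
  step 8: S(S(S(S(S(add(SZ, mul(add(SZ, Z), SSSZ)))))))
  step 9: S(S(S(S(S(S(add(Z, mul(add(SZ, Z), SSSZ))))))))
  step 10: S(S(S(S(S(S(mul(add(SZ, Z), SSSZ)))))))
  step 11: S(S(S(S(S(S(mul(S(add(Z, Z)), SSSZ)))))))
  step 12: S(S(S(S(S(S(add(SSSZ, mul(add(Z, Z), SSSZ))))))))
  step 13: S(S(S(S(S(S(S(add(SSZ, mul(add(Z, Z), SSSZ)))))))))
  step 14: S(S(S(S(S(S(S(S(add(SZ, mul(add(Z, Z), SSSZ))))))))))
  step 15: S(S(S(S(S(S(S(S(S(add(Z, mul(add(Z, Z), SSSZ)))))))))))
  step 16: S(S(S(S(S(S(S(S(S(mul(add(Z, Z), SSSZ))))))))))
  step 17: S(S(S(S(S(S(S(S(S(mul(Z, SSSZ))))))))))
  step 18: S^9(Z)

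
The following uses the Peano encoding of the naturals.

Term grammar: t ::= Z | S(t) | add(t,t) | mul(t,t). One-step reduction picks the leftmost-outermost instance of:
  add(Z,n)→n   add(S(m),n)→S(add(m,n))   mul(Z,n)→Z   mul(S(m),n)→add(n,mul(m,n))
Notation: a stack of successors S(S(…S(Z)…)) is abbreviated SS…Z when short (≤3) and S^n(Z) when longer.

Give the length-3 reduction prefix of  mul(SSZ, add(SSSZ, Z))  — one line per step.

Answer: after 3 steps: S(add(add(SSZ, Z), mul(SZ, add(SSSZ, Z))))

Reduction:
  start: mul(SSZ, add(SSSZ, Z))
  [1] add(add(SSSZ, Z), mul(SZ, add(SSSZ, Z)))
  [2] add(S(add(SSZ, Z)), mul(SZ, add(SSSZ, Z)))
  [3] S(add(add(SSZ, Z), mul(SZ, add(SSSZ, Z))))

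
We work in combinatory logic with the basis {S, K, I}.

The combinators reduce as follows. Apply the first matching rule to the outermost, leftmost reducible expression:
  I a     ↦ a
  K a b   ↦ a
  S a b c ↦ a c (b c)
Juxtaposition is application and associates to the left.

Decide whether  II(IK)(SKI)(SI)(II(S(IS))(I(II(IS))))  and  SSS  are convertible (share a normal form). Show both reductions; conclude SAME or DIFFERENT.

Term A:
  start: II(IK)(SKI)(SI)(II(S(IS))(I(II(IS))))
  step 1: I(IK)(SKI)(SI)(II(S(IS))(I(II(IS))))
  step 2: IK(SKI)(SI)(II(S(IS))(I(II(IS))))
  step 3: K(SKI)(SI)(II(S(IS))(I(II(IS))))
  step 4: SKI(II(S(IS))(I(II(IS))))
  step 5: K(II(S(IS))(I(II(IS))))(I(II(S(IS))(I(II(IS)))))
  step 6: II(S(IS))(I(II(IS)))
  step 7: I(S(IS))(I(II(IS)))
  step 8: S(IS)(I(II(IS)))
  step 9: SS(I(II(IS)))
  step 10: SS(II(IS))
  step 11: SS(I(IS))
  step 12: SS(IS)
  step 13: SSS

Term B:
  start: SSS

Answer: SAME — A ⇓ SSS, B ⇓ SSS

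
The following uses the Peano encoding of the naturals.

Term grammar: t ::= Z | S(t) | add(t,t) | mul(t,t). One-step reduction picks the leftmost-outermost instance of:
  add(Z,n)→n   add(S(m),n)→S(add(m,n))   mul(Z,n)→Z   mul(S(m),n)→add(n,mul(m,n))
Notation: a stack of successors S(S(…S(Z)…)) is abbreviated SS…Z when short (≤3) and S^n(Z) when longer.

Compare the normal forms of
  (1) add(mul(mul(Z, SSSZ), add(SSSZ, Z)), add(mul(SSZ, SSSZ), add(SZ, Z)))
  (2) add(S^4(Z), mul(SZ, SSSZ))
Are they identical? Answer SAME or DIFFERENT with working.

Answer: SAME — A ⇓ S^7(Z), B ⇓ S^7(Z)

Derivation:
Term A:
  start: add(mul(mul(Z, SSSZ), add(SSSZ, Z)), add(mul(SSZ, SSSZ), add(SZ, Z)))
  →1  add(mul(Z, add(SSSZ, Z)), add(mul(SSZ, SSSZ), add(SZ, Z)))
  →2  add(Z, add(mul(SSZ, SSSZ), add(SZ, Z)))
  →3  add(mul(SSZ, SSSZ), add(SZ, Z))
  →4  add(add(SSSZ, mul(SZ, SSSZ)), add(SZ, Z))
  →5  add(S(add(SSZ, mul(SZ, SSSZ))), add(SZ, Z))
  →6  S(add(add(SSZ, mul(SZ, SSSZ)), add(SZ, Z)))
  →7  S(add(S(add(SZ, mul(SZ, SSSZ))), add(SZ, Z)))
  →8  S(S(add(add(SZ, mul(SZ, SSSZ)), add(SZ, Z))))
  →9  S(S(add(S(add(Z, mul(SZ, SSSZ))), add(SZ, Z))))
  →10  S(S(S(add(add(Z, mul(SZ, SSSZ)), add(SZ, Z)))))
  →11  S(S(S(add(mul(SZ, SSSZ), add(SZ, Z)))))
  →12  S(S(S(add(add(SSSZ, mul(Z, SSSZ)), add(SZ, Z)))))
  →13  S(S(S(add(S(add(SSZ, mul(Z, SSSZ))), add(SZ, Z)))))
  →14  S(S(S(S(add(add(SSZ, mul(Z, SSSZ)), add(SZ, Z))))))
  →15  S(S(S(S(add(S(add(SZ, mul(Z, SSSZ))), add(SZ, Z))))))
  →16  S(S(S(S(S(add(add(SZ, mul(Z, SSSZ)), add(SZ, Z)))))))
  →17  S(S(S(S(S(add(S(add(Z, mul(Z, SSSZ))), add(SZ, Z)))))))
  →18  S(S(S(S(S(S(add(add(Z, mul(Z, SSSZ)), add(SZ, Z))))))))
  →19  S(S(S(S(S(S(add(mul(Z, SSSZ), add(SZ, Z))))))))
  →20  S(S(S(S(S(S(add(Z, add(SZ, Z))))))))
  →21  S(S(S(S(S(S(add(SZ, Z)))))))
  →22  S(S(S(S(S(S(S(add(Z, Z))))))))
  →23  S^7(Z)

Term B:
  start: add(S^4(Z), mul(SZ, SSSZ))
  →1  S(add(SSSZ, mul(SZ, SSSZ)))
  →2  S(S(add(SSZ, mul(SZ, SSSZ))))
  →3  S(S(S(add(SZ, mul(SZ, SSSZ)))))
  →4  S(S(S(S(add(Z, mul(SZ, SSSZ))))))
  →5  S(S(S(S(mul(SZ, SSSZ)))))
  →6  S(S(S(S(add(SSSZ, mul(Z, SSSZ))))))
  →7  S(S(S(S(S(add(SSZ, mul(Z, SSSZ)))))))
  →8  S(S(S(S(S(S(add(SZ, mul(Z, SSSZ))))))))
  →9  S(S(S(S(S(S(S(add(Z, mul(Z, SSSZ)))))))))
  →10  S(S(S(S(S(S(S(mul(Z, SSSZ))))))))
  →11  S^7(Z)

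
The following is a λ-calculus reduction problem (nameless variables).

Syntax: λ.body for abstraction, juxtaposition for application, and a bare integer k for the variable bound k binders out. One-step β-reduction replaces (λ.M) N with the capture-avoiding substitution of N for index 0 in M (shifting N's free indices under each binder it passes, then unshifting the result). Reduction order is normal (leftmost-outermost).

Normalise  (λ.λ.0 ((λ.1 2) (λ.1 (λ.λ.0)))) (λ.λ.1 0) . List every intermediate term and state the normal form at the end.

Answer: normal form = λ.0 (0 (λ.λ.1 0))  (in 2 steps)

Reduction:
  start: (λ.λ.0 ((λ.1 2) (λ.1 (λ.λ.0)))) (λ.λ.1 0)
  →1  λ.0 ((λ.1 (λ.λ.1 0)) (λ.1 (λ.λ.0)))
  →2  λ.0 (0 (λ.λ.1 0))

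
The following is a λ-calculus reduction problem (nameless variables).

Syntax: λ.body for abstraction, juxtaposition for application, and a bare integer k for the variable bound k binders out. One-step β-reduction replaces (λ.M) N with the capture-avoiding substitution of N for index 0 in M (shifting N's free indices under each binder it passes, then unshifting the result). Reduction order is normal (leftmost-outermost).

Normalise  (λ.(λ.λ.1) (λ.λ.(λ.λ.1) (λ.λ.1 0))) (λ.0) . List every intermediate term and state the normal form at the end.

  start: (λ.(λ.λ.1) (λ.λ.(λ.λ.1) (λ.λ.1 0))) (λ.0)
  step 1: (λ.λ.1) (λ.λ.(λ.λ.1) (λ.λ.1 0))
  step 2: λ.λ.λ.(λ.λ.1) (λ.λ.1 0)
  step 3: λ.λ.λ.λ.λ.λ.1 0

Answer: normal form = λ.λ.λ.λ.λ.λ.1 0  (in 3 steps)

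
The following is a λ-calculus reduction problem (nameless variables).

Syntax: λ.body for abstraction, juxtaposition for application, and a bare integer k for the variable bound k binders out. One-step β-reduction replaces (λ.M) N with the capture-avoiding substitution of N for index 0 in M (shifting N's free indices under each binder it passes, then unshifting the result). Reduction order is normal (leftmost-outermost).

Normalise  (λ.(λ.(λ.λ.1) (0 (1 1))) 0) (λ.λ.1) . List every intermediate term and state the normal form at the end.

  start: (λ.(λ.(λ.λ.1) (0 (1 1))) 0) (λ.λ.1)
  [1] (λ.(λ.λ.1) (0 ((λ.λ.1) (λ.λ.1)))) (λ.λ.1)
  [2] (λ.λ.1) ((λ.λ.1) ((λ.λ.1) (λ.λ.1)))
  [3] λ.(λ.λ.1) ((λ.λ.1) (λ.λ.1))
  [4] λ.λ.(λ.λ.1) (λ.λ.1)
  [5] λ.λ.λ.λ.λ.1

Answer: normal form = λ.λ.λ.λ.λ.1  (in 5 steps)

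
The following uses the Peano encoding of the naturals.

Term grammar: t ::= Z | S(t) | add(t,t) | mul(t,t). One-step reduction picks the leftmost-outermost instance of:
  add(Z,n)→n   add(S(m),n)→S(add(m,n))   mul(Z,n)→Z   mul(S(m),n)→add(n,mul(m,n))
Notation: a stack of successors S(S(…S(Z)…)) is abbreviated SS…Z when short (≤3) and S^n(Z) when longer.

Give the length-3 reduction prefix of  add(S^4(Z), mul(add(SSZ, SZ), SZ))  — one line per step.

Answer: after 3 steps: S(S(S(add(SZ, mul(add(SSZ, SZ), SZ)))))

Reduction:
  start: add(S^4(Z), mul(add(SSZ, SZ), SZ))
  →1  S(add(SSSZ, mul(add(SSZ, SZ), SZ)))
  →2  S(S(add(SSZ, mul(add(SSZ, SZ), SZ))))
  →3  S(S(S(add(SZ, mul(add(SSZ, SZ), SZ)))))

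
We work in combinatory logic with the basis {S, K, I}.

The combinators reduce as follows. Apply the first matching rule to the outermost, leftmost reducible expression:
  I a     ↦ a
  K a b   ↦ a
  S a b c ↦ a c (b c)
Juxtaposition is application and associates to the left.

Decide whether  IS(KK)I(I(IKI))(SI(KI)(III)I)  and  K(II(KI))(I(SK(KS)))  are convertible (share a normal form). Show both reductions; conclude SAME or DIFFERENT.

Answer: SAME — A ⇓ KI, B ⇓ KI

Working:
Term A:
  start: IS(KK)I(I(IKI))(SI(KI)(III)I)
  [1] S(KK)I(I(IKI))(SI(KI)(III)I)
  [2] KK(I(IKI))(I(I(IKI)))(SI(KI)(III)I)
  [3] K(I(I(IKI)))(SI(KI)(III)I)
  [4] I(I(IKI))
  [5] I(IKI)
  [6] IKI
  [7] KI

Term B:
  start: K(II(KI))(I(SK(KS)))
  [1] II(KI)
  [2] I(KI)
  [3] KI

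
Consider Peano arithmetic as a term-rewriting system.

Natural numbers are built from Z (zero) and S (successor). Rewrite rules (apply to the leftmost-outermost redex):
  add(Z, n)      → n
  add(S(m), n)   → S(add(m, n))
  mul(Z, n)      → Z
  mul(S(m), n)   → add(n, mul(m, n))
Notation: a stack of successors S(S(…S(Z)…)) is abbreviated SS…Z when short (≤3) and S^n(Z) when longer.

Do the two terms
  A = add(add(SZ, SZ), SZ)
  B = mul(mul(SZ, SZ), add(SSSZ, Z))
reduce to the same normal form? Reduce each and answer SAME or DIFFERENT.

Answer: SAME — A ⇓ SSSZ, B ⇓ SSSZ

Working:
Term A:
  start: add(add(SZ, SZ), SZ)
  step 1: add(S(add(Z, SZ)), SZ)
  step 2: S(add(add(Z, SZ), SZ))
  step 3: S(add(SZ, SZ))
  step 4: S(S(add(Z, SZ)))
  step 5: SSSZ

Term B:
  start: mul(mul(SZ, SZ), add(SSSZ, Z))
  step 1: mul(add(SZ, mul(Z, SZ)), add(SSSZ, Z))
  step 2: mul(S(add(Z, mul(Z, SZ))), add(SSSZ, Z))
  step 3: add(add(SSSZ, Z), mul(add(Z, mul(Z, SZ)), add(SSSZ, Z)))
  step 4: add(S(add(SSZ, Z)), mul(add(Z, mul(Z, SZ)), add(SSSZ, Z)))
  step 5: S(add(add(SSZ, Z), mul(add(Z, mul(Z, SZ)), add(SSSZ, Z))))
  step 6: S(add(S(add(SZ, Z)), mul(add(Z, mul(Z, SZ)), add(SSSZ, Z))))
  step 7: S(S(add(add(SZ, Z), mul(add(Z, mul(Z, SZ)), add(SSSZ, Z)))))
  step 8: S(S(add(S(add(Z, Z)), mul(add(Z, mul(Z, SZ)), add(SSSZ, Z)))))
  step 9: S(S(S(add(add(Z, Z), mul(add(Z, mul(Z, SZ)), add(SSSZ, Z))))))
  step 10: S(S(S(add(Z, mul(add(Z, mul(Z, SZ)), add(SSSZ, Z))))))
  step 11: S(S(S(mul(add(Z, mul(Z, SZ)), add(SSSZ, Z)))))
  step 12: S(S(S(mul(mul(Z, SZ), add(SSSZ, Z)))))
  step 13: S(S(S(mul(Z, add(SSSZ, Z)))))
  step 14: SSSZ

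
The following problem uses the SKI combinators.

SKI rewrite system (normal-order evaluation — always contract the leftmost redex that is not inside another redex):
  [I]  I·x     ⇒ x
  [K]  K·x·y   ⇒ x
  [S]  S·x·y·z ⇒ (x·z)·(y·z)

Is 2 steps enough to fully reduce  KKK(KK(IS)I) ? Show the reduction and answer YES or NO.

  start: KKK(KK(IS)I)
  →1  K(KK(IS)I)
  →2  K(KI)

Answer: YES — reaches normal form K(KI) in 2 ≤ 2 steps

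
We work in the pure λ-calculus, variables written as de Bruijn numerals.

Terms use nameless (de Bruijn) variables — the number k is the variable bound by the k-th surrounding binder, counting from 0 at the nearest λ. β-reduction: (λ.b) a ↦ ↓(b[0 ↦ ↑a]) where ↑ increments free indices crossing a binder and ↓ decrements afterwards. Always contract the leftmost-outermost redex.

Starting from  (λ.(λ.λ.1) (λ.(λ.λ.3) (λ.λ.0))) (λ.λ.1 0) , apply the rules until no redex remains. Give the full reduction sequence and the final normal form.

Answer: normal form = λ.λ.λ.λ.λ.1 0  (in 3 steps)

Working:
  start: (λ.(λ.λ.1) (λ.(λ.λ.3) (λ.λ.0))) (λ.λ.1 0)
  [1] (λ.λ.1) (λ.(λ.λ.λ.λ.1 0) (λ.λ.0))
  [2] λ.λ.(λ.λ.λ.λ.1 0) (λ.λ.0)
  [3] λ.λ.λ.λ.λ.1 0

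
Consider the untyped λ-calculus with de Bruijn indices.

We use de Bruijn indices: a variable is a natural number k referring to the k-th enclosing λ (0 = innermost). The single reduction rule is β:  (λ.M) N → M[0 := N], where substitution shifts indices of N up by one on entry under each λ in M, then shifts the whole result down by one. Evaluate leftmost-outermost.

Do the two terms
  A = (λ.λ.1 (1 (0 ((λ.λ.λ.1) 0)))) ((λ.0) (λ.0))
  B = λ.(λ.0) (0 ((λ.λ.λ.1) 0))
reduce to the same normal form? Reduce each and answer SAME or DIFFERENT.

Term A:
  start: (λ.λ.1 (1 (0 ((λ.λ.λ.1) 0)))) ((λ.0) (λ.0))
  [1] λ.(λ.0) (λ.0) ((λ.0) (λ.0) (0 ((λ.λ.λ.1) 0)))
  [2] λ.(λ.0) ((λ.0) (λ.0) (0 ((λ.λ.λ.1) 0)))
  [3] λ.(λ.0) (λ.0) (0 ((λ.λ.λ.1) 0))
  [4] λ.(λ.0) (0 ((λ.λ.λ.1) 0))
  [5] λ.0 ((λ.λ.λ.1) 0)
  [6] λ.0 (λ.λ.1)

Term B:
  start: λ.(λ.0) (0 ((λ.λ.λ.1) 0))
  [1] λ.0 ((λ.λ.λ.1) 0)
  [2] λ.0 (λ.λ.1)

Answer: SAME — A ⇓ λ.0 (λ.λ.1), B ⇓ λ.0 (λ.λ.1)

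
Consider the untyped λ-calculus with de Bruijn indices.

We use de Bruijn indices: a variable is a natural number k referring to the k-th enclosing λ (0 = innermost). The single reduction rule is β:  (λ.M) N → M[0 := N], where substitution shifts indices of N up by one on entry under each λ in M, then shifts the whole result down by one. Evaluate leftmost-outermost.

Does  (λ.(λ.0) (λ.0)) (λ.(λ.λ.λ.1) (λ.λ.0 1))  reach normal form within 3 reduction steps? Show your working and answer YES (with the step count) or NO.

Answer: YES — reaches normal form λ.0 in 2 ≤ 3 steps

Derivation:
  start: (λ.(λ.0) (λ.0)) (λ.(λ.λ.λ.1) (λ.λ.0 1))
  step 1: (λ.0) (λ.0)
  step 2: λ.0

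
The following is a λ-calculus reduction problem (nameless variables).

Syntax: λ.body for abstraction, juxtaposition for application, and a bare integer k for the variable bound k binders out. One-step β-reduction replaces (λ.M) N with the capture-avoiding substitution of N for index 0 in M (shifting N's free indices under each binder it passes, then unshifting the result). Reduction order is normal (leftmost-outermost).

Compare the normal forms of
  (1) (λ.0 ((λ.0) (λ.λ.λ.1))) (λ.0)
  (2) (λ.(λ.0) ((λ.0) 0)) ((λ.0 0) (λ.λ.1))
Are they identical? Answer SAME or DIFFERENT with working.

Term A:
  start: (λ.0 ((λ.0) (λ.λ.λ.1))) (λ.0)
  step 1: (λ.0) ((λ.0) (λ.λ.λ.1))
  step 2: (λ.0) (λ.λ.λ.1)
  step 3: λ.λ.λ.1

Term B:
  start: (λ.(λ.0) ((λ.0) 0)) ((λ.0 0) (λ.λ.1))
  step 1: (λ.0) ((λ.0) ((λ.0 0) (λ.λ.1)))
  step 2: (λ.0) ((λ.0 0) (λ.λ.1))
  step 3: (λ.0 0) (λ.λ.1)
  step 4: (λ.λ.1) (λ.λ.1)
  step 5: λ.λ.λ.1

Answer: SAME — A ⇓ λ.λ.λ.1, B ⇓ λ.λ.λ.1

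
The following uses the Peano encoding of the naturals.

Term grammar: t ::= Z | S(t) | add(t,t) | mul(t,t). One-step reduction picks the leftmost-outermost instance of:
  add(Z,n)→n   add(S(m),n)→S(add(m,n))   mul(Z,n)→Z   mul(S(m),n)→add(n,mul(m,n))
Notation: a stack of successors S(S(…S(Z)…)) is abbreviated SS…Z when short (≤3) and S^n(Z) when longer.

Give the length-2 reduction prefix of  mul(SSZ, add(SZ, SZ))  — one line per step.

  start: mul(SSZ, add(SZ, SZ))
  [1] add(add(SZ, SZ), mul(SZ, add(SZ, SZ)))
  [2] add(S(add(Z, SZ)), mul(SZ, add(SZ, SZ)))

Answer: after 2 steps: add(S(add(Z, SZ)), mul(SZ, add(SZ, SZ)))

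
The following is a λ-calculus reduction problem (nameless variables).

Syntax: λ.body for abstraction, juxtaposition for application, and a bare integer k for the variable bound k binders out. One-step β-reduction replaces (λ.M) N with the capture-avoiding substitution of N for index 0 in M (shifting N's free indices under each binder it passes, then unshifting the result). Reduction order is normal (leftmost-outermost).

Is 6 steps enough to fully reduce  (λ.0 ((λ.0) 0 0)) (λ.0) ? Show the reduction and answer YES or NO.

Answer: YES — reaches normal form λ.0 in 4 ≤ 6 steps

Working:
  start: (λ.0 ((λ.0) 0 0)) (λ.0)
  [1] (λ.0) ((λ.0) (λ.0) (λ.0))
  [2] (λ.0) (λ.0) (λ.0)
  [3] (λ.0) (λ.0)
  [4] λ.0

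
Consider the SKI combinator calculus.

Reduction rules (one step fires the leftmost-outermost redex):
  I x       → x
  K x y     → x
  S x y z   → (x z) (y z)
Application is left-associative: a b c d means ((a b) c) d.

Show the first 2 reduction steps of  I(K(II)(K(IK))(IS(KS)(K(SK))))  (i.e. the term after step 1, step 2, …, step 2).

Answer: after 2 steps: II(IS(KS)(K(SK)))

Derivation:
  start: I(K(II)(K(IK))(IS(KS)(K(SK))))
  step 1: K(II)(K(IK))(IS(KS)(K(SK)))
  step 2: II(IS(KS)(K(SK)))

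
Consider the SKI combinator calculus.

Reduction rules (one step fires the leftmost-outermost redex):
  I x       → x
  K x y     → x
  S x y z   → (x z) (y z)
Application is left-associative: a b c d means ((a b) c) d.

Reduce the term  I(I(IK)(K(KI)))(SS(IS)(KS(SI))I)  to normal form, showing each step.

  start: I(I(IK)(K(KI)))(SS(IS)(KS(SI))I)
  step 1: I(IK)(K(KI))(SS(IS)(KS(SI))I)
  step 2: IK(K(KI))(SS(IS)(KS(SI))I)
  step 3: K(K(KI))(SS(IS)(KS(SI))I)
  step 4: K(KI)

Answer: normal form = K(KI)  (in 4 steps)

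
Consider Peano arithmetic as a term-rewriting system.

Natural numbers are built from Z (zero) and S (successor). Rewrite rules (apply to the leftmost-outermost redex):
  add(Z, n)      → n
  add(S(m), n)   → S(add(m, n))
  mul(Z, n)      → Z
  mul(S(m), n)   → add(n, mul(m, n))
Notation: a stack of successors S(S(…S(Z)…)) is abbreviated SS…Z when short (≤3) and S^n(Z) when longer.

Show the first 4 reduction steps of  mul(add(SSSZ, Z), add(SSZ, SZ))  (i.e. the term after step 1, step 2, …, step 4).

  start: mul(add(SSSZ, Z), add(SSZ, SZ))
  →1  mul(S(add(SSZ, Z)), add(SSZ, SZ))
  →2  add(add(SSZ, SZ), mul(add(SSZ, Z), add(SSZ, SZ)))
  →3  add(S(add(SZ, SZ)), mul(add(SSZ, Z), add(SSZ, SZ)))
  →4  S(add(add(SZ, SZ), mul(add(SSZ, Z), add(SSZ, SZ))))

Answer: after 4 steps: S(add(add(SZ, SZ), mul(add(SSZ, Z), add(SSZ, SZ))))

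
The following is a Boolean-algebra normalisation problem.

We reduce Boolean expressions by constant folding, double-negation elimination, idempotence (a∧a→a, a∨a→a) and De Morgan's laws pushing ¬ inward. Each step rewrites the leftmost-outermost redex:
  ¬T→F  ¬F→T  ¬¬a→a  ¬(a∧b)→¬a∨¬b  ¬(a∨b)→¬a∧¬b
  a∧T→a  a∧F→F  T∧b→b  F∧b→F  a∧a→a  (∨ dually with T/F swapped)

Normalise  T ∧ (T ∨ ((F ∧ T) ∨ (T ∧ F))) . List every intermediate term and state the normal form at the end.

Answer: normal form = T  (in 2 steps)

Working:
  start: T ∧ (T ∨ ((F ∧ T) ∨ (T ∧ F)))
  →1  T ∨ ((F ∧ T) ∨ (T ∧ F))
  →2  T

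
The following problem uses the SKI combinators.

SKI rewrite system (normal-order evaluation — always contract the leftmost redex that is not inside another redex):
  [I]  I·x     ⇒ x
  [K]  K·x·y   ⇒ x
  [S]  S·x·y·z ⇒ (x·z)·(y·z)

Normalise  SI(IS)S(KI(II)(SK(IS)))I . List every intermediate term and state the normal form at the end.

  start: SI(IS)S(KI(II)(SK(IS)))I
  [1] IS(ISS)(KI(II)(SK(IS)))I
  [2] S(ISS)(KI(II)(SK(IS)))I
  [3] ISSI(KI(II)(SK(IS))I)
  [4] SSI(KI(II)(SK(IS))I)
  [5] S(KI(II)(SK(IS))I)(I(KI(II)(SK(IS))I))
  [6] S(I(SK(IS))I)(I(KI(II)(SK(IS))I))
  [7] S(SK(IS)I)(I(KI(II)(SK(IS))I))
  [8] S(KI(ISI))(I(KI(II)(SK(IS))I))
  [9] SI(I(KI(II)(SK(IS))I))
  [10] SI(KI(II)(SK(IS))I)
  [11] SI(I(SK(IS))I)
  [12] SI(SK(IS)I)
  [13] SI(KI(ISI))
  [14] SII

Answer: normal form = SII  (in 14 steps)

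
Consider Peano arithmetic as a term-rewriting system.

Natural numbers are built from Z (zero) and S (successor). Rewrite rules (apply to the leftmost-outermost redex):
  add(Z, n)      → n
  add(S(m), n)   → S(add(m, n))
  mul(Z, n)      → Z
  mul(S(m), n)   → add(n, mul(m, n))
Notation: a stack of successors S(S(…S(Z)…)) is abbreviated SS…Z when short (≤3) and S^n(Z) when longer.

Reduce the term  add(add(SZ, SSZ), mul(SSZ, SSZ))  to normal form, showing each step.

  start: add(add(SZ, SSZ), mul(SSZ, SSZ))
  [1] add(S(add(Z, SSZ)), mul(SSZ, SSZ))
  [2] S(add(add(Z, SSZ), mul(SSZ, SSZ)))
  [3] S(add(SSZ, mul(SSZ, SSZ)))
  [4] S(S(add(SZ, mul(SSZ, SSZ))))
  [5] S(S(S(add(Z, mul(SSZ, SSZ)))))
  [6] S(S(S(mul(SSZ, SSZ))))
  [7] S(S(S(add(SSZ, mul(SZ, SSZ)))))
  [8] S(S(S(S(add(SZ, mul(SZ, SSZ))))))
  [9] S(S(S(S(S(add(Z, mul(SZ, SSZ)))))))
  [10] S(S(S(S(S(mul(SZ, SSZ))))))
  [11] S(S(S(S(S(add(SSZ, mul(Z, SSZ)))))))
  [12] S(S(S(S(S(S(add(SZ, mul(Z, SSZ))))))))
  [13] S(S(S(S(S(S(S(add(Z, mul(Z, SSZ)))))))))
  [14] S(S(S(S(S(S(S(mul(Z, SSZ))))))))
  [15] S^7(Z)

Answer: normal form = S^7(Z)  (in 15 steps)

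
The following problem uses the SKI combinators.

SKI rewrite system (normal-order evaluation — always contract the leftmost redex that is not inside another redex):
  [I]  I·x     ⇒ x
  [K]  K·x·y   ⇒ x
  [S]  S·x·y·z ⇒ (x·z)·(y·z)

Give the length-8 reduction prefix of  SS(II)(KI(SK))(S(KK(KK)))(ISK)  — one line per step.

Answer: after 8 steps: SK

Working:
  start: SS(II)(KI(SK))(S(KK(KK)))(ISK)
  [1] S(KI(SK))(II(KI(SK)))(S(KK(KK)))(ISK)
  [2] KI(SK)(S(KK(KK)))(II(KI(SK))(S(KK(KK))))(ISK)
  [3] I(S(KK(KK)))(II(KI(SK))(S(KK(KK))))(ISK)
  [4] S(KK(KK))(II(KI(SK))(S(KK(KK))))(ISK)
  [5] KK(KK)(ISK)(II(KI(SK))(S(KK(KK)))(ISK))
  [6] K(ISK)(II(KI(SK))(S(KK(KK)))(ISK))
  [7] ISK
  [8] SK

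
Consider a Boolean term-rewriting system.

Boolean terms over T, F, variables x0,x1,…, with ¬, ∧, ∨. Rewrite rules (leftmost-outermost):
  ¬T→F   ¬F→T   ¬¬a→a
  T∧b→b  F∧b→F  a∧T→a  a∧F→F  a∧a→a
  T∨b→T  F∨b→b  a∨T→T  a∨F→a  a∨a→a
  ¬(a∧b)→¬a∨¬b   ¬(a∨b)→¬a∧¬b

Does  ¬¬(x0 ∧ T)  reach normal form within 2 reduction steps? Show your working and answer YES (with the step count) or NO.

Answer: YES — reaches normal form x0 in 2 ≤ 2 steps

Reduction:
  start: ¬¬(x0 ∧ T)
  step 1: x0 ∧ T
  step 2: x0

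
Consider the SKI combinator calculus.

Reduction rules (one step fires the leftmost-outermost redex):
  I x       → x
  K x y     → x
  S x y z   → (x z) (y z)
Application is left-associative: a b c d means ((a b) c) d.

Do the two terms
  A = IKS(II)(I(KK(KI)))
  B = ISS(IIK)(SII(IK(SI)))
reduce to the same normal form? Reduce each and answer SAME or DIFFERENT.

Term A:
  start: IKS(II)(I(KK(KI)))
  [1] KS(II)(I(KK(KI)))
  [2] S(I(KK(KI)))
  [3] S(KK(KI))
  [4] SK

Term B:
  start: ISS(IIK)(SII(IK(SI)))
  [1] SS(IIK)(SII(IK(SI)))
  [2] S(SII(IK(SI)))(IIK(SII(IK(SI))))
  [3] S(I(IK(SI))(I(IK(SI))))(IIK(SII(IK(SI))))
  [4] S(IK(SI)(I(IK(SI))))(IIK(SII(IK(SI))))
  [5] S(K(SI)(I(IK(SI))))(IIK(SII(IK(SI))))
  [6] S(SI)(IIK(SII(IK(SI))))
  [7] S(SI)(IK(SII(IK(SI))))
  [8] S(SI)(K(SII(IK(SI))))
  [9] S(SI)(K(I(IK(SI))(I(IK(SI)))))
  [10] S(SI)(K(IK(SI)(I(IK(SI)))))
  [11] S(SI)(K(K(SI)(I(IK(SI)))))
  [12] S(SI)(K(SI))

Answer: DIFFERENT — A ⇓ SK, B ⇓ S(SI)(K(SI))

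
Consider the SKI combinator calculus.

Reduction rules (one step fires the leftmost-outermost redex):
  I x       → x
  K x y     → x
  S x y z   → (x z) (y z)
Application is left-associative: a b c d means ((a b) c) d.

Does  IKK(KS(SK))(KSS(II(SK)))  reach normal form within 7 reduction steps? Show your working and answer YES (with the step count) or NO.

Answer: YES — reaches normal form K(S(SK)) in 5 ≤ 7 steps

Working:
  start: IKK(KS(SK))(KSS(II(SK)))
  [1] KK(KS(SK))(KSS(II(SK)))
  [2] K(KSS(II(SK)))
  [3] K(S(II(SK)))
  [4] K(S(I(SK)))
  [5] K(S(SK))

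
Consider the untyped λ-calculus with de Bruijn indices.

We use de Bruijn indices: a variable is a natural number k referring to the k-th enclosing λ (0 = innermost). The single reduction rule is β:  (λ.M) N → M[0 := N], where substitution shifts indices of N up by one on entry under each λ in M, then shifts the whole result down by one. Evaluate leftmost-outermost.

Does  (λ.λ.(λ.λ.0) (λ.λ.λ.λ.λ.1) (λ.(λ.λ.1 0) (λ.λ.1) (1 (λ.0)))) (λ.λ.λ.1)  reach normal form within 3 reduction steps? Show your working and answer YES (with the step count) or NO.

Answer: NO — after 3 steps the term is λ.λ.(λ.λ.1 0) (λ.λ.1) (1 (λ.0)), not yet normal

Reduction:
  start: (λ.λ.(λ.λ.0) (λ.λ.λ.λ.λ.1) (λ.(λ.λ.1 0) (λ.λ.1) (1 (λ.0)))) (λ.λ.λ.1)
  →1  λ.(λ.λ.0) (λ.λ.λ.λ.λ.1) (λ.(λ.λ.1 0) (λ.λ.1) (1 (λ.0)))
  →2  λ.(λ.0) (λ.(λ.λ.1 0) (λ.λ.1) (1 (λ.0)))
  →3  λ.λ.(λ.λ.1 0) (λ.λ.1) (1 (λ.0))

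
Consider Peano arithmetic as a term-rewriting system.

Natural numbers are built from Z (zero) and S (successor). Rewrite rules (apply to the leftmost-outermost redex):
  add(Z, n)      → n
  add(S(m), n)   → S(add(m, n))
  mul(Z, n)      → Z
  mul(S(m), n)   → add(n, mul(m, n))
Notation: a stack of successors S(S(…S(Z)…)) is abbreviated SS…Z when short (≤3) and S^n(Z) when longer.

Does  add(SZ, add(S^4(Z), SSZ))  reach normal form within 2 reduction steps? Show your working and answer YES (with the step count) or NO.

Answer: NO — after 2 steps the term is S(add(S^4(Z), SSZ)), not yet normal

Working:
  start: add(SZ, add(S^4(Z), SSZ))
  →1  S(add(Z, add(S^4(Z), SSZ)))
  →2  S(add(S^4(Z), SSZ))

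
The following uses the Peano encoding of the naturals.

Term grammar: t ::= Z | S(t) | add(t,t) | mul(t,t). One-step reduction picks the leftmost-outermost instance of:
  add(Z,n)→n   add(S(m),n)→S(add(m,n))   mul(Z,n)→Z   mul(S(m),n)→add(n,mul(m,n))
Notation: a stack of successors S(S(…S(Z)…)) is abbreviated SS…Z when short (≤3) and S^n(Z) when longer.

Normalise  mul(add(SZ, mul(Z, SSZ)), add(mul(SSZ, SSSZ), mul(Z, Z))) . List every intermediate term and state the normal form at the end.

  start: mul(add(SZ, mul(Z, SSZ)), add(mul(SSZ, SSSZ), mul(Z, Z)))
  →1  mul(S(add(Z, mul(Z, SSZ))), add(mul(SSZ, SSSZ), mul(Z, Z)))
  →2  add(add(mul(SSZ, SSSZ), mul(Z, Z)), mul(add(Z, mul(Z, SSZ)), add(mul(SSZ, SSSZ), mul(Z, Z))))
  →3  add(add(add(SSSZ, mul(SZ, SSSZ)), mul(Z, Z)), mul(add(Z, mul(Z, SSZ)), add(mul(SSZ, SSSZ), mul(Z, Z))))
  →4  add(add(S(add(SSZ, mul(SZ, SSSZ))), mul(Z, Z)), mul(add(Z, mul(Z, SSZ)), add(mul(SSZ, SSSZ), mul(Z, Z))))
  →5  add(S(add(add(SSZ, mul(SZ, SSSZ)), mul(Z, Z))), mul(add(Z, mul(Z, SSZ)), add(mul(SSZ, SSSZ), mul(Z, Z))))
  →6  S(add(add(add(SSZ, mul(SZ, SSSZ)), mul(Z, Z)), mul(add(Z, mul(Z, SSZ)), add(mul(SSZ, SSSZ), mul(Z, Z)))))
  →7  S(add(add(S(add(SZ, mul(SZ, SSSZ))), mul(Z, Z)), mul(add(Z, mul(Z, SSZ)), add(mul(SSZ, SSSZ), mul(Z, Z)))))
  →8  S(add(S(add(add(SZ, mul(SZ, SSSZ)), mul(Z, Z))), mul(add(Z, mul(Z, SSZ)), add(mul(SSZ, SSSZ), mul(Z, Z)))))
  →9  S(S(add(add(add(SZ, mul(SZ, SSSZ)), mul(Z, Z)), mul(add(Z, mul(Z, SSZ)), add(mul(SSZ, SSSZ), mul(Z, Z))))))
  →10  S(S(add(add(S(add(Z, mul(SZ, SSSZ))), mul(Z, Z)), mul(add(Z, mul(Z, SSZ)), add(mul(SSZ, SSSZ), mul(Z, Z))))))
  →11  S(S(add(S(add(add(Z, mul(SZ, SSSZ)), mul(Z, Z))), mul(add(Z, mul(Z, SSZ)), add(mul(SSZ, SSSZ), mul(Z, Z))))))
  →12  S(S(S(add(add(add(Z, mul(SZ, SSSZ)), mul(Z, Z)), mul(add(Z, mul(Z, SSZ)), add(mul(SSZ, SSSZ), mul(Z, Z)))))))
  →13  S(S(S(add(add(mul(SZ, SSSZ), mul(Z, Z)), mul(add(Z, mul(Z, SSZ)), add(mul(SSZ, SSSZ), mul(Z, Z)))))))
  →14  S(S(S(add(add(add(SSSZ, mul(Z, SSSZ)), mul(Z, Z)), mul(add(Z, mul(Z, SSZ)), add(mul(SSZ, SSSZ), mul(Z, Z)))))))
  →15  S(S(S(add(add(S(add(SSZ, mul(Z, SSSZ))), mul(Z, Z)), mul(add(Z, mul(Z, SSZ)), add(mul(SSZ, SSSZ), mul(Z, Z)))))))
  →16  S(S(S(add(S(add(add(SSZ, mul(Z, SSSZ)), mul(Z, Z))), mul(add(Z, mul(Z, SSZ)), add(mul(SSZ, SSSZ), mul(Z, Z)))))))
  →17  S(S(S(S(add(add(add(SSZ, mul(Z, SSSZ)), mul(Z, Z)), mul(add(Z, mul(Z, SSZ)), add(mul(SSZ, SSSZ), mul(Z, Z))))))))
  →18  S(S(S(S(add(add(S(add(SZ, mul(Z, SSSZ))), mul(Z, Z)), mul(add(Z, mul(Z, SSZ)), add(mul(SSZ, SSSZ), mul(Z, Z))))))))
  →19  S(S(S(S(add(S(add(add(SZ, mul(Z, SSSZ)), mul(Z, Z))), mul(add(Z, mul(Z, SSZ)), add(mul(SSZ, SSSZ), mul(Z, Z))))))))
  →20  S(S(S(S(S(add(add(add(SZ, mul(Z, SSSZ)), mul(Z, Z)), mul(add(Z, mul(Z, SSZ)), add(mul(SSZ, SSSZ), mul(Z, Z)))))))))
  →21  S(S(S(S(S(add(add(S(add(Z, mul(Z, SSSZ))), mul(Z, Z)), mul(add(Z, mul(Z, SSZ)), add(mul(SSZ, SSSZ), mul(Z, Z)))))))))
  →22  S(S(S(S(S(add(S(add(add(Z, mul(Z, SSSZ)), mul(Z, Z))), mul(add(Z, mul(Z, SSZ)), add(mul(SSZ, SSSZ), mul(Z, Z)))))))))
  →23  S(S(S(S(S(S(add(add(add(Z, mul(Z, SSSZ)), mul(Z, Z)), mul(add(Z, mul(Z, SSZ)), add(mul(SSZ, SSSZ), mul(Z, Z))))))))))
  →24  S(S(S(S(S(S(add(add(mul(Z, SSSZ), mul(Z, Z)), mul(add(Z, mul(Z, SSZ)), add(mul(SSZ, SSSZ), mul(Z, Z))))))))))
  →25  S(S(S(S(S(S(add(add(Z, mul(Z, Z)), mul(add(Z, mul(Z, SSZ)), add(mul(SSZ, SSSZ), mul(Z, Z))))))))))
  →26  S(S(S(S(S(S(add(mul(Z, Z), mul(add(Z, mul(Z, SSZ)), add(mul(SSZ, SSSZ), mul(Z, Z))))))))))
  →27  S(S(S(S(S(S(add(Z, mul(add(Z, mul(Z, SSZ)), add(mul(SSZ, SSSZ), mul(Z, Z))))))))))
  →28  S(S(S(S(S(S(mul(add(Z, mul(Z, SSZ)), add(mul(SSZ, SSSZ), mul(Z, Z)))))))))
  →29  S(S(S(S(S(S(mul(mul(Z, SSZ), add(mul(SSZ, SSSZ), mul(Z, Z)))))))))
  →30  S(S(S(S(S(S(mul(Z, add(mul(SSZ, SSSZ), mul(Z, Z)))))))))
  →31  S^6(Z)

Answer: normal form = S^6(Z)  (in 31 steps)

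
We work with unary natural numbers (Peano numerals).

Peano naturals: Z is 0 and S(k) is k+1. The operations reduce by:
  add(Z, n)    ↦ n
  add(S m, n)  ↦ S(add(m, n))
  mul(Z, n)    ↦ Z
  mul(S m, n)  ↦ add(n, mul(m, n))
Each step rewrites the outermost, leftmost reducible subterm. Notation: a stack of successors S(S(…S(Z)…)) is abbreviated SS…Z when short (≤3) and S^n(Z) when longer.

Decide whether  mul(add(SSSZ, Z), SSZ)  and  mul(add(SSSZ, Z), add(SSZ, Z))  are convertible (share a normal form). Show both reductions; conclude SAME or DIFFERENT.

Term A:
  start: mul(add(SSSZ, Z), SSZ)
  step 1: mul(S(add(SSZ, Z)), SSZ)
  step 2: add(SSZ, mul(add(SSZ, Z), SSZ))
  step 3: S(add(SZ, mul(add(SSZ, Z), SSZ)))
  step 4: S(S(add(Z, mul(add(SSZ, Z), SSZ))))
  step 5: S(S(mul(add(SSZ, Z), SSZ)))
  step 6: S(S(mul(S(add(SZ, Z)), SSZ)))
  step 7: S(S(add(SSZ, mul(add(SZ, Z), SSZ))))
  step 8: S(S(S(add(SZ, mul(add(SZ, Z), SSZ)))))
  step 9: S(S(S(S(add(Z, mul(add(SZ, Z), SSZ))))))
  step 10: S(S(S(S(mul(add(SZ, Z), SSZ)))))
  step 11: S(S(S(S(mul(S(add(Z, Z)), SSZ)))))
  step 12: S(S(S(S(add(SSZ, mul(add(Z, Z), SSZ))))))
  step 13: S(S(S(S(S(add(SZ, mul(add(Z, Z), SSZ)))))))
  step 14: S(S(S(S(S(S(add(Z, mul(add(Z, Z), SSZ))))))))
  step 15: S(S(S(S(S(S(mul(add(Z, Z), SSZ)))))))
  step 16: S(S(S(S(S(S(mul(Z, SSZ)))))))
  step 17: S^6(Z)

Term B:
  start: mul(add(SSSZ, Z), add(SSZ, Z))
  step 1: mul(S(add(SSZ, Z)), add(SSZ, Z))
  step 2: add(add(SSZ, Z), mul(add(SSZ, Z), add(SSZ, Z)))
  step 3: add(S(add(SZ, Z)), mul(add(SSZ, Z), add(SSZ, Z)))
  step 4: S(add(add(SZ, Z), mul(add(SSZ, Z), add(SSZ, Z))))
  step 5: S(add(S(add(Z, Z)), mul(add(SSZ, Z), add(SSZ, Z))))
  step 6: S(S(add(add(Z, Z), mul(add(SSZ, Z), add(SSZ, Z)))))
  step 7: S(S(add(Z, mul(add(SSZ, Z), add(SSZ, Z)))))
  step 8: S(S(mul(add(SSZ, Z), add(SSZ, Z))))
  step 9: S(S(mul(S(add(SZ, Z)), add(SSZ, Z))))
  step 10: S(S(add(add(SSZ, Z), mul(add(SZ, Z), add(SSZ, Z)))))
  step 11: S(S(add(S(add(SZ, Z)), mul(add(SZ, Z), add(SSZ, Z)))))
  step 12: S(S(S(add(add(SZ, Z), mul(add(SZ, Z), add(SSZ, Z))))))
  step 13: S(S(S(add(S(add(Z, Z)), mul(add(SZ, Z), add(SSZ, Z))))))
  step 14: S(S(S(S(add(add(Z, Z), mul(add(SZ, Z), add(SSZ, Z)))))))
  step 15: S(S(S(S(add(Z, mul(add(SZ, Z), add(SSZ, Z)))))))
  step 16: S(S(S(S(mul(add(SZ, Z), add(SSZ, Z))))))
  step 17: S(S(S(S(mul(S(add(Z, Z)), add(SSZ, Z))))))
  step 18: S(S(S(S(add(add(SSZ, Z), mul(add(Z, Z), add(SSZ, Z)))))))
  step 19: S(S(S(S(add(S(add(SZ, Z)), mul(add(Z, Z), add(SSZ, Z)))))))
  step 20: S(S(S(S(S(add(add(SZ, Z), mul(add(Z, Z), add(SSZ, Z))))))))
  step 21: S(S(S(S(S(add(S(add(Z, Z)), mul(add(Z, Z), add(SSZ, Z))))))))
  step 22: S(S(S(S(S(S(add(add(Z, Z), mul(add(Z, Z), add(SSZ, Z)))))))))
  step 23: S(S(S(S(S(S(add(Z, mul(add(Z, Z), add(SSZ, Z)))))))))
  step 24: S(S(S(S(S(S(mul(add(Z, Z), add(SSZ, Z))))))))
  step 25: S(S(S(S(S(S(mul(Z, add(SSZ, Z))))))))
  step 26: S^6(Z)

Answer: SAME — A ⇓ S^6(Z), B ⇓ S^6(Z)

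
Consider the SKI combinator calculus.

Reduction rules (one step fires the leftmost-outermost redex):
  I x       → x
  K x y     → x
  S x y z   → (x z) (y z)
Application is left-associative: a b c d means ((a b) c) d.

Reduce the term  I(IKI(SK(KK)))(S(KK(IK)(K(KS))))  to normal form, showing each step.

  start: I(IKI(SK(KK)))(S(KK(IK)(K(KS))))
  step 1: IKI(SK(KK))(S(KK(IK)(K(KS))))
  step 2: KI(SK(KK))(S(KK(IK)(K(KS))))
  step 3: I(S(KK(IK)(K(KS))))
  step 4: S(KK(IK)(K(KS)))
  step 5: S(K(K(KS)))

Answer: normal form = S(K(K(KS)))  (in 5 steps)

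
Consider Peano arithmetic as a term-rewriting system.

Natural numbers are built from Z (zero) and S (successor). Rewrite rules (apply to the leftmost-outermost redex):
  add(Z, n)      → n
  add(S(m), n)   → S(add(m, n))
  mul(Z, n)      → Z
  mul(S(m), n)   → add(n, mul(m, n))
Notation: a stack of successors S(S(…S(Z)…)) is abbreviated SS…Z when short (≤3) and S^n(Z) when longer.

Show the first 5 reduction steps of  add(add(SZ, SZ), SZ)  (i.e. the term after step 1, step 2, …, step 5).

Answer: after 5 steps: SSSZ

Derivation:
  start: add(add(SZ, SZ), SZ)
  [1] add(S(add(Z, SZ)), SZ)
  [2] S(add(add(Z, SZ), SZ))
  [3] S(add(SZ, SZ))
  [4] S(S(add(Z, SZ)))
  [5] SSSZ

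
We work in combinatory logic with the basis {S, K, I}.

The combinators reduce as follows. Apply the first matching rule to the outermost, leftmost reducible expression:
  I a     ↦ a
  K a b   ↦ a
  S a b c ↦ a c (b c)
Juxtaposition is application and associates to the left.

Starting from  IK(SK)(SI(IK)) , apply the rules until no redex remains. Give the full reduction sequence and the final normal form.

  start: IK(SK)(SI(IK))
  [1] K(SK)(SI(IK))
  [2] SK

Answer: normal form = SK  (in 2 steps)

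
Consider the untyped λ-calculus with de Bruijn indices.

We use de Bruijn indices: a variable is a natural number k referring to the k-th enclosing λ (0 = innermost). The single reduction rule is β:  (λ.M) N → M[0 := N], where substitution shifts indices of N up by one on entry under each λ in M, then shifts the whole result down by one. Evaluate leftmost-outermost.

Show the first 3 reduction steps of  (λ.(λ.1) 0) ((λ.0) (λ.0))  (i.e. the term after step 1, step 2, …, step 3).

Answer: after 3 steps: λ.0

Reduction:
  start: (λ.(λ.1) 0) ((λ.0) (λ.0))
  →1  (λ.(λ.0) (λ.0)) ((λ.0) (λ.0))
  →2  (λ.0) (λ.0)
  →3  λ.0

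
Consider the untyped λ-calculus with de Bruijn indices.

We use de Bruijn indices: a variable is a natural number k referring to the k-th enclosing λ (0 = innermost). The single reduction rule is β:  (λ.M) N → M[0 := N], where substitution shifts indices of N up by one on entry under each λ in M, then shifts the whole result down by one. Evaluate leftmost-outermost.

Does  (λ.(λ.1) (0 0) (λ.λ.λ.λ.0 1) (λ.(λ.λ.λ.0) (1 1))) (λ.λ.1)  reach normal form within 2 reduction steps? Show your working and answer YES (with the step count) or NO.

  start: (λ.(λ.1) (0 0) (λ.λ.λ.λ.0 1) (λ.(λ.λ.λ.0) (1 1))) (λ.λ.1)
  [1] (λ.λ.λ.1) ((λ.λ.1) (λ.λ.1)) (λ.λ.λ.λ.0 1) (λ.(λ.λ.λ.0) ((λ.λ.1) (λ.λ.1)))
  [2] (λ.λ.1) (λ.λ.λ.λ.0 1) (λ.(λ.λ.λ.0) ((λ.λ.1) (λ.λ.1)))

Answer: NO — after 2 steps the term is (λ.λ.1) (λ.λ.λ.λ.0 1) (λ.(λ.λ.λ.0) ((λ.λ.1) (λ.λ.1))), not yet normal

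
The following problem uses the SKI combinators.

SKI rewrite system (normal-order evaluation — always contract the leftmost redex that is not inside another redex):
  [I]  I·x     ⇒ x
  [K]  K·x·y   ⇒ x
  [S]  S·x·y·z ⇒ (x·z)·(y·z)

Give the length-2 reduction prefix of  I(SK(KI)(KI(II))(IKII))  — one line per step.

Answer: after 2 steps: K(KI(II))(KI(KI(II)))(IKII)

Working:
  start: I(SK(KI)(KI(II))(IKII))
  [1] SK(KI)(KI(II))(IKII)
  [2] K(KI(II))(KI(KI(II)))(IKII)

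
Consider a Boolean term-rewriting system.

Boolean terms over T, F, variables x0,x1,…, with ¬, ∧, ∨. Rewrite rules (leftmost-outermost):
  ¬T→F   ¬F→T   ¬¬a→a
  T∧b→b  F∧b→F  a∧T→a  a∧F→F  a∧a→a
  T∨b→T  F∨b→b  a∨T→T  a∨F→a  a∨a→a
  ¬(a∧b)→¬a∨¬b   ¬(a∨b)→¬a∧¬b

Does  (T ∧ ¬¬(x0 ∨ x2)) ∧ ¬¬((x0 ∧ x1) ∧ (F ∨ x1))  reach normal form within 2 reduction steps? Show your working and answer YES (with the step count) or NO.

Answer: NO — after 2 steps the term is (x0 ∨ x2) ∧ ¬¬((x0 ∧ x1) ∧ (F ∨ x1)), not yet normal

Derivation:
  start: (T ∧ ¬¬(x0 ∨ x2)) ∧ ¬¬((x0 ∧ x1) ∧ (F ∨ x1))
  →1  ¬¬(x0 ∨ x2) ∧ ¬¬((x0 ∧ x1) ∧ (F ∨ x1))
  →2  (x0 ∨ x2) ∧ ¬¬((x0 ∧ x1) ∧ (F ∨ x1))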